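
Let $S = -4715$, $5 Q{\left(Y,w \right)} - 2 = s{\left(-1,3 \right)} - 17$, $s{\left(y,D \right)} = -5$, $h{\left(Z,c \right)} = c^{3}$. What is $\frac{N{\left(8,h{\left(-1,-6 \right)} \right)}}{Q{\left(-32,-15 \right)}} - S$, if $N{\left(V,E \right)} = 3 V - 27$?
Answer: $\frac{18863}{4} \approx 4715.8$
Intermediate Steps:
$N{\left(V,E \right)} = -27 + 3 V$
$Q{\left(Y,w \right)} = -4$ ($Q{\left(Y,w \right)} = \frac{2}{5} + \frac{-5 - 17}{5} = \frac{2}{5} + \frac{1}{5} \left(-22\right) = \frac{2}{5} - \frac{22}{5} = -4$)
$\frac{N{\left(8,h{\left(-1,-6 \right)} \right)}}{Q{\left(-32,-15 \right)}} - S = \frac{-27 + 3 \cdot 8}{-4} - -4715 = \left(-27 + 24\right) \left(- \frac{1}{4}\right) + 4715 = \left(-3\right) \left(- \frac{1}{4}\right) + 4715 = \frac{3}{4} + 4715 = \frac{18863}{4}$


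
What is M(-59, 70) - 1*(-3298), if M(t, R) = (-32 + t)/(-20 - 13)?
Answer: 108925/33 ≈ 3300.8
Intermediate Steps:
M(t, R) = 32/33 - t/33 (M(t, R) = (-32 + t)/(-33) = (-32 + t)*(-1/33) = 32/33 - t/33)
M(-59, 70) - 1*(-3298) = (32/33 - 1/33*(-59)) - 1*(-3298) = (32/33 + 59/33) + 3298 = 91/33 + 3298 = 108925/33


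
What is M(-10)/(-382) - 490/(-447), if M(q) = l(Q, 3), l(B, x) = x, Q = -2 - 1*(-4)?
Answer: 185839/170754 ≈ 1.0883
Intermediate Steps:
Q = 2 (Q = -2 + 4 = 2)
M(q) = 3
M(-10)/(-382) - 490/(-447) = 3/(-382) - 490/(-447) = 3*(-1/382) - 490*(-1/447) = -3/382 + 490/447 = 185839/170754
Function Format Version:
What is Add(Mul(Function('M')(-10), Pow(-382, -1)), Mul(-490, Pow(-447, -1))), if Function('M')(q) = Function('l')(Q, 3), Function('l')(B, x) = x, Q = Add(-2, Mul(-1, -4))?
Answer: Rational(185839, 170754) ≈ 1.0883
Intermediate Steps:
Q = 2 (Q = Add(-2, 4) = 2)
Function('M')(q) = 3
Add(Mul(Function('M')(-10), Pow(-382, -1)), Mul(-490, Pow(-447, -1))) = Add(Mul(3, Pow(-382, -1)), Mul(-490, Pow(-447, -1))) = Add(Mul(3, Rational(-1, 382)), Mul(-490, Rational(-1, 447))) = Add(Rational(-3, 382), Rational(490, 447)) = Rational(185839, 170754)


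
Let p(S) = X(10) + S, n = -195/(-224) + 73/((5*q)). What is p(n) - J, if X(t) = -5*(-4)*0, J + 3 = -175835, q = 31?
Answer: 6105141937/34720 ≈ 1.7584e+5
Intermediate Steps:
n = 46577/34720 (n = -195/(-224) + 73/((5*31)) = -195*(-1/224) + 73/155 = 195/224 + 73*(1/155) = 195/224 + 73/155 = 46577/34720 ≈ 1.3415)
J = -175838 (J = -3 - 175835 = -175838)
X(t) = 0 (X(t) = 20*0 = 0)
p(S) = S (p(S) = 0 + S = S)
p(n) - J = 46577/34720 - 1*(-175838) = 46577/34720 + 175838 = 6105141937/34720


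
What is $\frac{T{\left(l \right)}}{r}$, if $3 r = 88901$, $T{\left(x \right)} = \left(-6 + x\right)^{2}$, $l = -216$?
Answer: $\frac{147852}{88901} \approx 1.6631$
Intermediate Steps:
$r = \frac{88901}{3}$ ($r = \frac{1}{3} \cdot 88901 = \frac{88901}{3} \approx 29634.0$)
$\frac{T{\left(l \right)}}{r} = \frac{\left(-6 - 216\right)^{2}}{\frac{88901}{3}} = \left(-222\right)^{2} \cdot \frac{3}{88901} = 49284 \cdot \frac{3}{88901} = \frac{147852}{88901}$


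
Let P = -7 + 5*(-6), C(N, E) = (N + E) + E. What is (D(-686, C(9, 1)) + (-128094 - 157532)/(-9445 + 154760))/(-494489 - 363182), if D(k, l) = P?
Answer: 5662281/124632461365 ≈ 4.5432e-5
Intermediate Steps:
C(N, E) = N + 2*E (C(N, E) = (E + N) + E = N + 2*E)
P = -37 (P = -7 - 30 = -37)
D(k, l) = -37
(D(-686, C(9, 1)) + (-128094 - 157532)/(-9445 + 154760))/(-494489 - 363182) = (-37 + (-128094 - 157532)/(-9445 + 154760))/(-494489 - 363182) = (-37 - 285626/145315)/(-857671) = (-37 - 285626*1/145315)*(-1/857671) = (-37 - 285626/145315)*(-1/857671) = -5662281/145315*(-1/857671) = 5662281/124632461365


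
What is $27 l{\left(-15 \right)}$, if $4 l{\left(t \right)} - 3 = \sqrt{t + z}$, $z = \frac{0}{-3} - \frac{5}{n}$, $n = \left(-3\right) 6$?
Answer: $\frac{81}{4} + \frac{9 i \sqrt{530}}{8} \approx 20.25 + 25.899 i$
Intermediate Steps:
$n = -18$
$z = \frac{5}{18}$ ($z = \frac{0}{-3} - \frac{5}{-18} = 0 \left(- \frac{1}{3}\right) - - \frac{5}{18} = 0 + \frac{5}{18} = \frac{5}{18} \approx 0.27778$)
$l{\left(t \right)} = \frac{3}{4} + \frac{\sqrt{\frac{5}{18} + t}}{4}$ ($l{\left(t \right)} = \frac{3}{4} + \frac{\sqrt{t + \frac{5}{18}}}{4} = \frac{3}{4} + \frac{\sqrt{\frac{5}{18} + t}}{4}$)
$27 l{\left(-15 \right)} = 27 \left(\frac{3}{4} + \frac{\sqrt{10 + 36 \left(-15\right)}}{24}\right) = 27 \left(\frac{3}{4} + \frac{\sqrt{10 - 540}}{24}\right) = 27 \left(\frac{3}{4} + \frac{\sqrt{-530}}{24}\right) = 27 \left(\frac{3}{4} + \frac{i \sqrt{530}}{24}\right) = \frac{81}{4} + \frac{9 i \sqrt{530}}{8}$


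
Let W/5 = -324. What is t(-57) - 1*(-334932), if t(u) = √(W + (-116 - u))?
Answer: 334932 + I*√1679 ≈ 3.3493e+5 + 40.976*I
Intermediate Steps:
W = -1620 (W = 5*(-324) = -1620)
t(u) = √(-1736 - u) (t(u) = √(-1620 + (-116 - u)) = √(-1736 - u))
t(-57) - 1*(-334932) = √(-1736 - 1*(-57)) - 1*(-334932) = √(-1736 + 57) + 334932 = √(-1679) + 334932 = I*√1679 + 334932 = 334932 + I*√1679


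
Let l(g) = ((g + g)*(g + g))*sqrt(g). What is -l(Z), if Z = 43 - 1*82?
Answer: -6084*I*sqrt(39) ≈ -37995.0*I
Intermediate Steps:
Z = -39 (Z = 43 - 82 = -39)
l(g) = 4*g**(5/2) (l(g) = ((2*g)*(2*g))*sqrt(g) = (4*g**2)*sqrt(g) = 4*g**(5/2))
-l(Z) = -4*(-39)**(5/2) = -4*1521*I*sqrt(39) = -6084*I*sqrt(39)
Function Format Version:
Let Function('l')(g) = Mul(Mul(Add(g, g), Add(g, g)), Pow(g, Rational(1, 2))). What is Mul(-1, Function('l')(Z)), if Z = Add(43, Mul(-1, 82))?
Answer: Mul(-6084, I, Pow(39, Rational(1, 2))) ≈ Mul(-37995., I)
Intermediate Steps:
Z = -39 (Z = Add(43, -82) = -39)
Function('l')(g) = Mul(4, Pow(g, Rational(5, 2))) (Function('l')(g) = Mul(Mul(Mul(2, g), Mul(2, g)), Pow(g, Rational(1, 2))) = Mul(Mul(4, Pow(g, 2)), Pow(g, Rational(1, 2))) = Mul(4, Pow(g, Rational(5, 2))))
Mul(-1, Function('l')(Z)) = Mul(-1, Mul(4, Pow(-39, Rational(5, 2)))) = Mul(-1, Mul(4, Mul(1521, I, Pow(39, Rational(1, 2))))) = Mul(-1, Mul(6084, I, Pow(39, Rational(1, 2)))) = Mul(-6084, I, Pow(39, Rational(1, 2)))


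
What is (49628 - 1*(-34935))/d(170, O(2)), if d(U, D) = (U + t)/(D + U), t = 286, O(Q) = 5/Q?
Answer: 9724745/304 ≈ 31989.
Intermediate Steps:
d(U, D) = (286 + U)/(D + U) (d(U, D) = (U + 286)/(D + U) = (286 + U)/(D + U))
(49628 - 1*(-34935))/d(170, O(2)) = (49628 - 1*(-34935))/(((286 + 170)/(5/2 + 170))) = (49628 + 34935)/((456/(5*(½) + 170))) = 84563/((456/(5/2 + 170))) = 84563/((456/(345/2))) = 84563/(((2/345)*456)) = 84563/(304/115) = 84563*(115/304) = 9724745/304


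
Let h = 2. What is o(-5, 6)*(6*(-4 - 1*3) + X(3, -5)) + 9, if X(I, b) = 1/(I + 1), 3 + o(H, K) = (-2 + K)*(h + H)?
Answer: 2541/4 ≈ 635.25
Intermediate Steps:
o(H, K) = -3 + (-2 + K)*(2 + H)
X(I, b) = 1/(1 + I)
o(-5, 6)*(6*(-4 - 1*3) + X(3, -5)) + 9 = (-7 - 2*(-5) + 2*6 - 5*6)*(6*(-4 - 1*3) + 1/(1 + 3)) + 9 = (-7 + 10 + 12 - 30)*(6*(-4 - 3) + 1/4) + 9 = -15*(6*(-7) + 1/4) + 9 = -15*(-42 + 1/4) + 9 = -15*(-167/4) + 9 = 2505/4 + 9 = 2541/4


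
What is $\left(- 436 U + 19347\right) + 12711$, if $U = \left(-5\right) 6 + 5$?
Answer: $42958$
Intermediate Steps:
$U = -25$ ($U = -30 + 5 = -25$)
$\left(- 436 U + 19347\right) + 12711 = \left(\left(-436\right) \left(-25\right) + 19347\right) + 12711 = \left(10900 + 19347\right) + 12711 = 30247 + 12711 = 42958$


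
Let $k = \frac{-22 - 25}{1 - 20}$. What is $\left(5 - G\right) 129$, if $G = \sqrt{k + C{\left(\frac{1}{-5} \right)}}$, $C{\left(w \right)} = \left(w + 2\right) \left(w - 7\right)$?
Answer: $645 - \frac{129 i \sqrt{94639}}{95} \approx 645.0 - 417.74 i$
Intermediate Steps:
$C{\left(w \right)} = \left(-7 + w\right) \left(2 + w\right)$ ($C{\left(w \right)} = \left(2 + w\right) \left(-7 + w\right) = \left(-7 + w\right) \left(2 + w\right)$)
$k = \frac{47}{19}$ ($k = - \frac{47}{-19} = \left(-47\right) \left(- \frac{1}{19}\right) = \frac{47}{19} \approx 2.4737$)
$G = \frac{i \sqrt{94639}}{95}$ ($G = \sqrt{\frac{47}{19} - \left(14 - 1 - \frac{1}{25}\right)} = \sqrt{\frac{47}{19} - \left(13 - \frac{1}{25}\right)} = \sqrt{\frac{47}{19} + \left(-14 + \frac{1}{25} + 1\right)} = \sqrt{\frac{47}{19} - \frac{324}{25}} = \sqrt{- \frac{4981}{475}} = \frac{i \sqrt{94639}}{95} \approx 3.2383 i$)
$\left(5 - G\right) 129 = \left(5 - \frac{i \sqrt{94639}}{95}\right) 129 = 645 - \frac{129 i \sqrt{94639}}{95}$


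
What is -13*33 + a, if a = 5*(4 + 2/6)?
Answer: -1222/3 ≈ -407.33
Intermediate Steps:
a = 65/3 (a = 5*(4 + 2*(⅙)) = 5*(4 + ⅓) = 5*(13/3) = 65/3 ≈ 21.667)
-13*33 + a = -13*33 + 65/3 = -429 + 65/3 = -1222/3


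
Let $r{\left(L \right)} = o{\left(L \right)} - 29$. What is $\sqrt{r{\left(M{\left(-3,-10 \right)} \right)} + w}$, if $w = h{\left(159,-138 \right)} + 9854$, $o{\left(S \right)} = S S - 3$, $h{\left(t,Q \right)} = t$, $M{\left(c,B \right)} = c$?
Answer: $3 \sqrt{1110} \approx 99.95$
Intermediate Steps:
$o{\left(S \right)} = -3 + S^{2}$ ($o{\left(S \right)} = S^{2} - 3 = -3 + S^{2}$)
$r{\left(L \right)} = -32 + L^{2}$ ($r{\left(L \right)} = \left(-3 + L^{2}\right) - 29 = -32 + L^{2}$)
$w = 10013$ ($w = 159 + 9854 = 10013$)
$\sqrt{r{\left(M{\left(-3,-10 \right)} \right)} + w} = \sqrt{\left(-32 + \left(-3\right)^{2}\right) + 10013} = \sqrt{\left(-32 + 9\right) + 10013} = \sqrt{-23 + 10013} = \sqrt{9990} = 3 \sqrt{1110}$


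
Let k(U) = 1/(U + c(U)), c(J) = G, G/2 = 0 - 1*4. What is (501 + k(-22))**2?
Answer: 225870841/900 ≈ 2.5097e+5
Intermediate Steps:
G = -8 (G = 2*(0 - 1*4) = 2*(0 - 4) = 2*(-4) = -8)
c(J) = -8
k(U) = 1/(-8 + U) (k(U) = 1/(U - 8) = 1/(-8 + U))
(501 + k(-22))**2 = (501 + 1/(-8 - 22))**2 = (501 + 1/(-30))**2 = (501 - 1/30)**2 = (15029/30)**2 = 225870841/900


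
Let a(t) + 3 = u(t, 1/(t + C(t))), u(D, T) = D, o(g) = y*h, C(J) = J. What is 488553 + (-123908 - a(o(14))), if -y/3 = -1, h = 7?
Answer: 364627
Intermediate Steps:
y = 3 (y = -3*(-1) = 3)
o(g) = 21 (o(g) = 3*7 = 21)
a(t) = -3 + t
488553 + (-123908 - a(o(14))) = 488553 + (-123908 - (-3 + 21)) = 488553 + (-123908 - 1*18) = 488553 + (-123908 - 18) = 488553 - 123926 = 364627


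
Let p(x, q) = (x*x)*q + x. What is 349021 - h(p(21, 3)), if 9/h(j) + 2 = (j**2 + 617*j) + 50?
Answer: 102210101807/292848 ≈ 3.4902e+5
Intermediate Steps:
p(x, q) = x + q*x**2 (p(x, q) = x**2*q + x = q*x**2 + x = x + q*x**2)
h(j) = 9/(48 + j**2 + 617*j) (h(j) = 9/(-2 + ((j**2 + 617*j) + 50)) = 9/(-2 + (50 + j**2 + 617*j)) = 9/(48 + j**2 + 617*j))
349021 - h(p(21, 3)) = 349021 - 9/(48 + (21*(1 + 3*21))**2 + 617*(21*(1 + 3*21))) = 349021 - 9/(48 + (21*(1 + 63))**2 + 617*(21*(1 + 63))) = 349021 - 9/(48 + (21*64)**2 + 617*(21*64)) = 349021 - 9/(48 + 1344**2 + 617*1344) = 349021 - 9/(48 + 1806336 + 829248) = 349021 - 9/2635632 = 349021 - 1*1/292848 = 349021 - 1/292848 = 102210101807/292848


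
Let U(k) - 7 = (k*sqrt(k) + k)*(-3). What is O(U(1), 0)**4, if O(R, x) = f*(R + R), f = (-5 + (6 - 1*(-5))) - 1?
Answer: 10000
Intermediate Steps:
U(k) = 7 - 3*k - 3*k**(3/2) (U(k) = 7 + (k*sqrt(k) + k)*(-3) = 7 + (k**(3/2) + k)*(-3) = 7 + (k + k**(3/2))*(-3) = 7 + (-3*k - 3*k**(3/2)) = 7 - 3*k - 3*k**(3/2))
f = 5 (f = (-5 + (6 + 5)) - 1 = (-5 + 11) - 1 = 6 - 1 = 5)
O(R, x) = 10*R (O(R, x) = 5*(R + R) = 5*(2*R) = 10*R)
O(U(1), 0)**4 = (10*(7 - 3*1 - 3*1**(3/2)))**4 = (10*(7 - 3 - 3*1))**4 = (10*(7 - 3 - 3))**4 = (10*1)**4 = 10**4 = 10000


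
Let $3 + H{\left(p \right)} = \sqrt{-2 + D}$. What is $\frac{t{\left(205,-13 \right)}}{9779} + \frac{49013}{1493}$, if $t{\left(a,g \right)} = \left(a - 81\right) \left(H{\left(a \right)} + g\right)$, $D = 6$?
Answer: $\frac{68100897}{2085721} \approx 32.651$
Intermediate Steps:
$H{\left(p \right)} = -1$ ($H{\left(p \right)} = -3 + \sqrt{-2 + 6} = -3 + \sqrt{4} = -3 + 2 = -1$)
$t{\left(a,g \right)} = \left(-1 + g\right) \left(-81 + a\right)$ ($t{\left(a,g \right)} = \left(a - 81\right) \left(-1 + g\right) = \left(-81 + a\right) \left(-1 + g\right) = \left(-1 + g\right) \left(-81 + a\right)$)
$\frac{t{\left(205,-13 \right)}}{9779} + \frac{49013}{1493} = \frac{81 - 205 - -1053 + 205 \left(-13\right)}{9779} + \frac{49013}{1493} = \left(81 - 205 + 1053 - 2665\right) \frac{1}{9779} + 49013 \cdot \frac{1}{1493} = \left(-1736\right) \frac{1}{9779} + \frac{49013}{1493} = - \frac{248}{1397} + \frac{49013}{1493} = \frac{68100897}{2085721}$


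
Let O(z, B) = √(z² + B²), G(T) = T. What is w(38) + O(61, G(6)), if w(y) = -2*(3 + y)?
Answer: -82 + 17*√13 ≈ -20.706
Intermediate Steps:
O(z, B) = √(B² + z²)
w(y) = -6 - 2*y
w(38) + O(61, G(6)) = (-6 - 2*38) + √(6² + 61²) = (-6 - 76) + √(36 + 3721) = -82 + √3757 = -82 + 17*√13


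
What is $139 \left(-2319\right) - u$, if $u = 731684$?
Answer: $-1054025$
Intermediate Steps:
$139 \left(-2319\right) - u = 139 \left(-2319\right) - 731684 = -322341 - 731684 = -1054025$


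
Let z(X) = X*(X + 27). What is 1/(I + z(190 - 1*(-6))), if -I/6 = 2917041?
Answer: -1/17458538 ≈ -5.7279e-8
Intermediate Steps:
I = -17502246 (I = -6*2917041 = -17502246)
z(X) = X*(27 + X)
1/(I + z(190 - 1*(-6))) = 1/(-17502246 + (190 - 1*(-6))*(27 + (190 - 1*(-6)))) = 1/(-17502246 + (190 + 6)*(27 + (190 + 6))) = 1/(-17502246 + 196*(27 + 196)) = 1/(-17502246 + 196*223) = 1/(-17502246 + 43708) = 1/(-17458538) = -1/17458538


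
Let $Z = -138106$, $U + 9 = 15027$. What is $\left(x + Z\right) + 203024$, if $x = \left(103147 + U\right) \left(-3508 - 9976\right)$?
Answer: $-1593271942$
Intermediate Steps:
$U = 15018$ ($U = -9 + 15027 = 15018$)
$x = -1593336860$ ($x = \left(103147 + 15018\right) \left(-3508 - 9976\right) = 118165 \left(-13484\right) = -1593336860$)
$\left(x + Z\right) + 203024 = \left(-1593336860 - 138106\right) + 203024 = -1593474966 + 203024 = -1593271942$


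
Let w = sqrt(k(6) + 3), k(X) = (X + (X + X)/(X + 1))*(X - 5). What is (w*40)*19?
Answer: 3800*sqrt(21)/7 ≈ 2487.7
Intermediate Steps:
k(X) = (-5 + X)*(X + 2*X/(1 + X)) (k(X) = (X + (2*X)/(1 + X))*(-5 + X) = (X + 2*X/(1 + X))*(-5 + X) = (-5 + X)*(X + 2*X/(1 + X)))
w = 5*sqrt(21)/7 (w = sqrt(6*(-15 + 6**2 - 2*6)/(1 + 6) + 3) = sqrt(6*(-15 + 36 - 12)/7 + 3) = sqrt(6*(1/7)*9 + 3) = sqrt(54/7 + 3) = sqrt(75/7) = 5*sqrt(21)/7 ≈ 3.2733)
(w*40)*19 = ((5*sqrt(21)/7)*40)*19 = (200*sqrt(21)/7)*19 = 3800*sqrt(21)/7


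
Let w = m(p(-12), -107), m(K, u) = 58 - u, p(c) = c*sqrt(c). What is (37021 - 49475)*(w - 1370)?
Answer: 15007070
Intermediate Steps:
p(c) = c**(3/2)
w = 165 (w = 58 - 1*(-107) = 58 + 107 = 165)
(37021 - 49475)*(w - 1370) = (37021 - 49475)*(165 - 1370) = -12454*(-1205) = 15007070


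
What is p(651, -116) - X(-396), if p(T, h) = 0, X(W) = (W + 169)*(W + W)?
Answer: -179784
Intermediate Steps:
X(W) = 2*W*(169 + W) (X(W) = (169 + W)*(2*W) = 2*W*(169 + W))
p(651, -116) - X(-396) = 0 - 2*(-396)*(169 - 396) = 0 - 2*(-396)*(-227) = 0 - 1*179784 = 0 - 179784 = -179784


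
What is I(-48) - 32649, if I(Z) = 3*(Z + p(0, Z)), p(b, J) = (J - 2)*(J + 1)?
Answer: -25743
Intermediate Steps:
p(b, J) = (1 + J)*(-2 + J) (p(b, J) = (-2 + J)*(1 + J) = (1 + J)*(-2 + J))
I(Z) = -6 + 3*Z**2 (I(Z) = 3*(Z + (-2 + Z**2 - Z)) = 3*(-2 + Z**2) = -6 + 3*Z**2)
I(-48) - 32649 = (-6 + 3*(-48)**2) - 32649 = (-6 + 3*2304) - 32649 = (-6 + 6912) - 32649 = 6906 - 32649 = -25743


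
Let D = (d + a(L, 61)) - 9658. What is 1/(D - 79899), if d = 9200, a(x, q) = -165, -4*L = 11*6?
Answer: -1/80522 ≈ -1.2419e-5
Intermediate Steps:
L = -33/2 (L = -11*6/4 = -¼*66 = -33/2 ≈ -16.500)
D = -623 (D = (9200 - 165) - 9658 = 9035 - 9658 = -623)
1/(D - 79899) = 1/(-623 - 79899) = 1/(-80522) = -1/80522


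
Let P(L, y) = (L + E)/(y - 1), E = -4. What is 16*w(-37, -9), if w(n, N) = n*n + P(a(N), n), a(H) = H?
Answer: 416280/19 ≈ 21909.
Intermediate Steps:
P(L, y) = (-4 + L)/(-1 + y) (P(L, y) = (L - 4)/(y - 1) = (-4 + L)/(-1 + y))
w(n, N) = n² + (-4 + N)/(-1 + n) (w(n, N) = n*n + (-4 + N)/(-1 + n) = n² + (-4 + N)/(-1 + n))
16*w(-37, -9) = 16*((-4 - 9 + (-37)²*(-1 - 37))/(-1 - 37)) = 16*((-4 - 9 + 1369*(-38))/(-38)) = 16*(-(-4 - 9 - 52022)/38) = 16*(-1/38*(-52035)) = 16*(52035/38) = 416280/19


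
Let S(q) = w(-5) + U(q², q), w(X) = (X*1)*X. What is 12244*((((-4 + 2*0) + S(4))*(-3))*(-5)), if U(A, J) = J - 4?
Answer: 3856860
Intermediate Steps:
w(X) = X² (w(X) = X*X = X²)
U(A, J) = -4 + J
S(q) = 21 + q (S(q) = (-5)² + (-4 + q) = 25 + (-4 + q) = 21 + q)
12244*((((-4 + 2*0) + S(4))*(-3))*(-5)) = 12244*((((-4 + 2*0) + (21 + 4))*(-3))*(-5)) = 12244*((((-4 + 0) + 25)*(-3))*(-5)) = 12244*(((-4 + 25)*(-3))*(-5)) = 12244*((21*(-3))*(-5)) = 12244*(-63*(-5)) = 12244*315 = 3856860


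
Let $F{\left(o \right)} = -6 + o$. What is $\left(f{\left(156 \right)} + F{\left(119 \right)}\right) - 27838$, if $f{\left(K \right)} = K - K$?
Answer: $-27725$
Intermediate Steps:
$f{\left(K \right)} = 0$
$\left(f{\left(156 \right)} + F{\left(119 \right)}\right) - 27838 = \left(0 + \left(-6 + 119\right)\right) - 27838 = \left(0 + 113\right) - 27838 = 113 - 27838 = -27725$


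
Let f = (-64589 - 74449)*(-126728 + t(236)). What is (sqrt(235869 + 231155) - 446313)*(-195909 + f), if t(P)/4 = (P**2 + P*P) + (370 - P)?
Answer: 19818794855471661 - 3019580541396*sqrt(101) ≈ 1.9788e+16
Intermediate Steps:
t(P) = 1480 - 4*P + 8*P**2 (t(P) = 4*((P**2 + P*P) + (370 - P)) = 4*((P**2 + P**2) + (370 - P)) = 4*(2*P**2 + (370 - P)) = 4*(370 - P + 2*P**2) = 1480 - 4*P + 8*P**2)
f = -44405400288 (f = (-64589 - 74449)*(-126728 + (1480 - 4*236 + 8*236**2)) = -139038*(-126728 + (1480 - 944 + 8*55696)) = -139038*(-126728 + (1480 - 944 + 445568)) = -139038*(-126728 + 446104) = -139038*319376 = -44405400288)
(sqrt(235869 + 231155) - 446313)*(-195909 + f) = (sqrt(235869 + 231155) - 446313)*(-195909 - 44405400288) = (sqrt(467024) - 446313)*(-44405596197) = (68*sqrt(101) - 446313)*(-44405596197) = (-446313 + 68*sqrt(101))*(-44405596197) = 19818794855471661 - 3019580541396*sqrt(101)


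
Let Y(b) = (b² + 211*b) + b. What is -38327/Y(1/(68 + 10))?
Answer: -233181468/16537 ≈ -14101.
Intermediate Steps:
Y(b) = b² + 212*b
-38327/Y(1/(68 + 10)) = -38327*(68 + 10)/(212 + 1/(68 + 10)) = -38327*78/(212 + 1/78) = -38327/((1/78)*(16537/78)) = -38327/16537/6084 = -38327*6084/16537 = -233181468/16537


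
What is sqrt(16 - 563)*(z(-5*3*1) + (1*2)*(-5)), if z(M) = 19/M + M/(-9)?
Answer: -48*I*sqrt(547)/5 ≈ -224.53*I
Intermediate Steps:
z(M) = 19/M - M/9 (z(M) = 19/M + M*(-1/9) = 19/M - M/9)
sqrt(16 - 563)*(z(-5*3*1) + (1*2)*(-5)) = sqrt(16 - 563)*((19/((-5*3*1)) - (-5*3)/9) + (1*2)*(-5)) = sqrt(-547)*((19/((-15*1)) - (-5)/3) + 2*(-5)) = (I*sqrt(547))*((19/(-15) - 1/9*(-15)) - 10) = (I*sqrt(547))*((19*(-1/15) + 5/3) - 10) = (I*sqrt(547))*((-19/15 + 5/3) - 10) = (I*sqrt(547))*(2/5 - 10) = (I*sqrt(547))*(-48/5) = -48*I*sqrt(547)/5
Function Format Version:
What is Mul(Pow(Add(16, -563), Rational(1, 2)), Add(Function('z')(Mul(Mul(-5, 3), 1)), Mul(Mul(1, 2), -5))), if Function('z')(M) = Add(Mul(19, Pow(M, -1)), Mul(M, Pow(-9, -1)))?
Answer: Mul(Rational(-48, 5), I, Pow(547, Rational(1, 2))) ≈ Mul(-224.53, I)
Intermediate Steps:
Function('z')(M) = Add(Mul(19, Pow(M, -1)), Mul(Rational(-1, 9), M)) (Function('z')(M) = Add(Mul(19, Pow(M, -1)), Mul(M, Rational(-1, 9))) = Add(Mul(19, Pow(M, -1)), Mul(Rational(-1, 9), M)))
Mul(Pow(Add(16, -563), Rational(1, 2)), Add(Function('z')(Mul(Mul(-5, 3), 1)), Mul(Mul(1, 2), -5))) = Mul(Pow(Add(16, -563), Rational(1, 2)), Add(Add(Mul(19, Pow(Mul(Mul(-5, 3), 1), -1)), Mul(Rational(-1, 9), Mul(Mul(-5, 3), 1))), Mul(Mul(1, 2), -5))) = Mul(Pow(-547, Rational(1, 2)), Add(Add(Mul(19, Pow(Mul(-15, 1), -1)), Mul(Rational(-1, 9), Mul(-15, 1))), Mul(2, -5))) = Mul(Mul(I, Pow(547, Rational(1, 2))), Add(Add(Mul(19, Pow(-15, -1)), Mul(Rational(-1, 9), -15)), -10)) = Mul(Mul(I, Pow(547, Rational(1, 2))), Add(Add(Mul(19, Rational(-1, 15)), Rational(5, 3)), -10)) = Mul(Mul(I, Pow(547, Rational(1, 2))), Add(Add(Rational(-19, 15), Rational(5, 3)), -10)) = Mul(Mul(I, Pow(547, Rational(1, 2))), Add(Rational(2, 5), -10)) = Mul(Mul(I, Pow(547, Rational(1, 2))), Rational(-48, 5)) = Mul(Rational(-48, 5), I, Pow(547, Rational(1, 2)))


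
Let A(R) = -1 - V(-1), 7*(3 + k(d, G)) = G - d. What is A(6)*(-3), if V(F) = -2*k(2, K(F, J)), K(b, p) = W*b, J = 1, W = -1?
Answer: 153/7 ≈ 21.857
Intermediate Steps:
K(b, p) = -b
k(d, G) = -3 - d/7 + G/7 (k(d, G) = -3 + (G - d)/7 = -3 + (-d/7 + G/7) = -3 - d/7 + G/7)
V(F) = 46/7 + 2*F/7 (V(F) = -2*(-3 - 1/7*2 + (-F)/7) = -2*(-3 - 2/7 - F/7) = -2*(-23/7 - F/7) = 46/7 + 2*F/7)
A(R) = -51/7 (A(R) = -1 - (46/7 + (2/7)*(-1)) = -1 - (46/7 - 2/7) = -1 - 1*44/7 = -1 - 44/7 = -51/7)
A(6)*(-3) = -51/7*(-3) = 153/7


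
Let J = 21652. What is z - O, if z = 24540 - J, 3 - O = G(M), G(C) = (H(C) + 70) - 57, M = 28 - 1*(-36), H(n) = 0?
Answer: 2898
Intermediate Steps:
M = 64 (M = 28 + 36 = 64)
G(C) = 13 (G(C) = (0 + 70) - 57 = 70 - 57 = 13)
O = -10 (O = 3 - 1*13 = 3 - 13 = -10)
z = 2888 (z = 24540 - 1*21652 = 24540 - 21652 = 2888)
z - O = 2888 - 1*(-10) = 2888 + 10 = 2898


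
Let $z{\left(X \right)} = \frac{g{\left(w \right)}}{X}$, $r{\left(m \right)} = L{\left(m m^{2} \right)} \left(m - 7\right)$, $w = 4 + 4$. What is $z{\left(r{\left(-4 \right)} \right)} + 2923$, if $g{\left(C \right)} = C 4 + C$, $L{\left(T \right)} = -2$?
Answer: $\frac{32173}{11} \approx 2924.8$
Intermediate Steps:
$w = 8$
$g{\left(C \right)} = 5 C$ ($g{\left(C \right)} = 4 C + C = 5 C$)
$r{\left(m \right)} = 14 - 2 m$ ($r{\left(m \right)} = - 2 \left(m - 7\right) = - 2 \left(-7 + m\right) = 14 - 2 m$)
$z{\left(X \right)} = \frac{40}{X}$ ($z{\left(X \right)} = \frac{5 \cdot 8}{X} = \frac{40}{X}$)
$z{\left(r{\left(-4 \right)} \right)} + 2923 = \frac{40}{14 - -8} + 2923 = \frac{40}{14 + 8} + 2923 = \frac{40}{22} + 2923 = 40 \cdot \frac{1}{22} + 2923 = \frac{20}{11} + 2923 = \frac{32173}{11}$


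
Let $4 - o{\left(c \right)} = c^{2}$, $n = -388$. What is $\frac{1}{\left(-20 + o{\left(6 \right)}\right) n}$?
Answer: $\frac{1}{20176} \approx 4.9564 \cdot 10^{-5}$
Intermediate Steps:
$o{\left(c \right)} = 4 - c^{2}$
$\frac{1}{\left(-20 + o{\left(6 \right)}\right) n} = \frac{1}{\left(-20 + \left(4 - 6^{2}\right)\right) \left(-388\right)} = \frac{1}{-20 + \left(4 - 36\right)} \left(- \frac{1}{388}\right) = \frac{1}{-20 - 32} \left(- \frac{1}{388}\right) = \frac{1}{-52} \left(- \frac{1}{388}\right) = \left(- \frac{1}{52}\right) \left(- \frac{1}{388}\right) = \frac{1}{20176}$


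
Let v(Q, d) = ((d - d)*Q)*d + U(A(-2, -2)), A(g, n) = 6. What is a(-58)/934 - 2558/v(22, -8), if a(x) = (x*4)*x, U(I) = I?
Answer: -577109/1401 ≈ -411.93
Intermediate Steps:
a(x) = 4*x**2 (a(x) = (4*x)*x = 4*x**2)
v(Q, d) = 6 (v(Q, d) = ((d - d)*Q)*d + 6 = (0*Q)*d + 6 = 0*d + 6 = 0 + 6 = 6)
a(-58)/934 - 2558/v(22, -8) = (4*(-58)**2)/934 - 2558/6 = (4*3364)*(1/934) - 2558*1/6 = 13456*(1/934) - 1279/3 = 6728/467 - 1279/3 = -577109/1401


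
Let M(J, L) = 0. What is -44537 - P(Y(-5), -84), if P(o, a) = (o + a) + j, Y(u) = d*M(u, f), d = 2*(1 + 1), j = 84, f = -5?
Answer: -44537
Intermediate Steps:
d = 4 (d = 2*2 = 4)
Y(u) = 0 (Y(u) = 4*0 = 0)
P(o, a) = 84 + a + o (P(o, a) = (o + a) + 84 = (a + o) + 84 = 84 + a + o)
-44537 - P(Y(-5), -84) = -44537 - (84 - 84 + 0) = -44537 - 1*0 = -44537 + 0 = -44537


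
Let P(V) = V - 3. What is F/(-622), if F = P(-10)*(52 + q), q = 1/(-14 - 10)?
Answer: 16211/14928 ≈ 1.0859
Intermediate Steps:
q = -1/24 (q = 1/(-24) = -1/24 ≈ -0.041667)
P(V) = -3 + V
F = -16211/24 (F = (-3 - 10)*(52 - 1/24) = -13*1247/24 = -16211/24 ≈ -675.46)
F/(-622) = -16211/24/(-622) = -16211/24*(-1/622) = 16211/14928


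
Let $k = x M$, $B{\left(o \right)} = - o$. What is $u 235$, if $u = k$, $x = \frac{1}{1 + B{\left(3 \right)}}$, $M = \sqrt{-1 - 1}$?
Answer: $- \frac{235 i \sqrt{2}}{2} \approx - 166.17 i$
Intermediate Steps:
$M = i \sqrt{2}$ ($M = \sqrt{-2} = i \sqrt{2} \approx 1.4142 i$)
$x = - \frac{1}{2}$ ($x = \frac{1}{1 - 3} = \frac{1}{-2} = - \frac{1}{2} \approx -0.5$)
$k = - \frac{i \sqrt{2}}{2} \approx - 0.70711 i$
$u = - \frac{i \sqrt{2}}{2} \approx - 0.70711 i$
$u 235 = - \frac{i \sqrt{2}}{2} \cdot 235 = - \frac{235 i \sqrt{2}}{2}$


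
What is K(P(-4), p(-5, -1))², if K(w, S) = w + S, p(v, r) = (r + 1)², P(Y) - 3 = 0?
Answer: 9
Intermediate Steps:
P(Y) = 3 (P(Y) = 3 + 0 = 3)
p(v, r) = (1 + r)²
K(w, S) = S + w
K(P(-4), p(-5, -1))² = ((1 - 1)² + 3)² = (0² + 3)² = (0 + 3)² = 3² = 9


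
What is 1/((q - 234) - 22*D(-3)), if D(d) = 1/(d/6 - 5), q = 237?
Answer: ⅐ ≈ 0.14286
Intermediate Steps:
D(d) = 1/(-5 + d/6) (D(d) = 1/(d*(⅙) - 5) = 1/(d/6 - 5) = 1/(-5 + d/6))
1/((q - 234) - 22*D(-3)) = 1/((237 - 234) - 132/(-30 - 3)) = 1/(3 - 132/(-33)) = 1/(3 - 132*(-1)/33) = 1/(3 - 22*(-2/11)) = 1/(3 + 4) = 1/7 = ⅐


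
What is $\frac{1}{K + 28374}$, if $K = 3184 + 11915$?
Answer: $\frac{1}{43473} \approx 2.3003 \cdot 10^{-5}$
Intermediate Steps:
$K = 15099$
$\frac{1}{K + 28374} = \frac{1}{15099 + 28374} = \frac{1}{43473}$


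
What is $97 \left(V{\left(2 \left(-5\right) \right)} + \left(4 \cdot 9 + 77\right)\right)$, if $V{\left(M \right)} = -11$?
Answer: $9894$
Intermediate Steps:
$97 \left(V{\left(2 \left(-5\right) \right)} + \left(4 \cdot 9 + 77\right)\right) = 97 \left(-11 + \left(4 \cdot 9 + 77\right)\right) = 97 \left(-11 + \left(36 + 77\right)\right) = 97 \left(-11 + 113\right) = 97 \cdot 102 = 9894$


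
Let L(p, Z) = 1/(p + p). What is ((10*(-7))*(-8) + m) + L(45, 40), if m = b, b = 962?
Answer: 136981/90 ≈ 1522.0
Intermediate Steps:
m = 962
L(p, Z) = 1/(2*p)
((10*(-7))*(-8) + m) + L(45, 40) = ((10*(-7))*(-8) + 962) + (½)/45 = (-70*(-8) + 962) + (½)*(1/45) = (560 + 962) + 1/90 = 1522 + 1/90 = 136981/90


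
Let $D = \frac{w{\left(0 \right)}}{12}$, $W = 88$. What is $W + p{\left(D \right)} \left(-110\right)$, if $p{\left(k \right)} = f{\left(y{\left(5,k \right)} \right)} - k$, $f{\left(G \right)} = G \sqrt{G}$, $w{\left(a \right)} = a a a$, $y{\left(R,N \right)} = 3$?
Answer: $88 - 330 \sqrt{3} \approx -483.58$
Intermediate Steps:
$w{\left(a \right)} = a^{3}$ ($w{\left(a \right)} = a^{2} a = a^{3}$)
$f{\left(G \right)} = G^{\frac{3}{2}}$
$D = 0$ ($D = \frac{0^{3}}{12} = 0 \cdot \frac{1}{12} = 0$)
$p{\left(k \right)} = - k + 3 \sqrt{3}$ ($p{\left(k \right)} = 3^{\frac{3}{2}} - k = 3 \sqrt{3} - k = - k + 3 \sqrt{3}$)
$W + p{\left(D \right)} \left(-110\right) = 88 + \left(\left(-1\right) 0 + 3 \sqrt{3}\right) \left(-110\right) = 88 + \left(0 + 3 \sqrt{3}\right) \left(-110\right) = 88 + 3 \sqrt{3} \left(-110\right) = 88 - 330 \sqrt{3}$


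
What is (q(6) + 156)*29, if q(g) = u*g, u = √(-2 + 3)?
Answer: 4698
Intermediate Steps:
u = 1 (u = √1 = 1)
q(g) = g (q(g) = 1*g = g)
(q(6) + 156)*29 = (6 + 156)*29 = 162*29 = 4698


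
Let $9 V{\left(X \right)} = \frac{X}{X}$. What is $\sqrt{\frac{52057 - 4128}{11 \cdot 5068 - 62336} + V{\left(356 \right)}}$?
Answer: $\frac{i \sqrt{8637051}}{1098} \approx 2.6766 i$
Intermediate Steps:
$V{\left(X \right)} = \frac{1}{9}$ ($V{\left(X \right)} = \frac{X \frac{1}{X}}{9} = \frac{1}{9} \cdot 1 = \frac{1}{9}$)
$\sqrt{\frac{52057 - 4128}{11 \cdot 5068 - 62336} + V{\left(356 \right)}} = \sqrt{\frac{52057 - 4128}{11 \cdot 5068 - 62336} + \frac{1}{9}} = \sqrt{\frac{47929}{55748 - 62336} + \frac{1}{9}} = \sqrt{\frac{47929}{-6588} + \frac{1}{9}} = \sqrt{47929 \left(- \frac{1}{6588}\right) + \frac{1}{9}} = \sqrt{- \frac{47929}{6588} + \frac{1}{9}} = \sqrt{- \frac{47197}{6588}} = \frac{i \sqrt{8637051}}{1098}$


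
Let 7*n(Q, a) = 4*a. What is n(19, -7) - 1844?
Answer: -1848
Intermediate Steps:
n(Q, a) = 4*a/7 (n(Q, a) = (4*a)/7 = 4*a/7)
n(19, -7) - 1844 = (4/7)*(-7) - 1844 = -4 - 1844 = -1848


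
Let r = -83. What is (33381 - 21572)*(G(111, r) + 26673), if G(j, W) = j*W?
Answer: 206185140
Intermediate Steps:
G(j, W) = W*j
(33381 - 21572)*(G(111, r) + 26673) = (33381 - 21572)*(-83*111 + 26673) = 11809*(-9213 + 26673) = 11809*17460 = 206185140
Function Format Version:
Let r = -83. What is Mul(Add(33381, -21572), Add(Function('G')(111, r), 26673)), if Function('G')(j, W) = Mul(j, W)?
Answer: 206185140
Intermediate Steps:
Function('G')(j, W) = Mul(W, j)
Mul(Add(33381, -21572), Add(Function('G')(111, r), 26673)) = Mul(Add(33381, -21572), Add(Mul(-83, 111), 26673)) = Mul(11809, Add(-9213, 26673)) = Mul(11809, 17460) = 206185140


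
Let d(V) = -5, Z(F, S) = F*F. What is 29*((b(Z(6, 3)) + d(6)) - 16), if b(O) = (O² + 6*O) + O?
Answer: 44283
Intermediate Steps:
Z(F, S) = F²
b(O) = O² + 7*O
29*((b(Z(6, 3)) + d(6)) - 16) = 29*((6²*(7 + 6²) - 5) - 16) = 29*((36*(7 + 36) - 5) - 16) = 29*((36*43 - 5) - 16) = 29*((1548 - 5) - 16) = 29*(1543 - 16) = 29*1527 = 44283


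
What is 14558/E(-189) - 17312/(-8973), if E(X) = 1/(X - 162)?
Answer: -45850738522/8973 ≈ -5.1099e+6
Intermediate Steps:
E(X) = 1/(-162 + X)
14558/E(-189) - 17312/(-8973) = 14558/(1/(-162 - 189)) - 17312/(-8973) = 14558/(1/(-351)) - 17312*(-1/8973) = 14558/(-1/351) + 17312/8973 = 14558*(-351) + 17312/8973 = -5109858 + 17312/8973 = -45850738522/8973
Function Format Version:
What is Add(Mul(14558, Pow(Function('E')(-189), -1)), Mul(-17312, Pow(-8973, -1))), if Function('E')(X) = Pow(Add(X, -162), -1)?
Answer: Rational(-45850738522, 8973) ≈ -5.1099e+6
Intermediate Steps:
Function('E')(X) = Pow(Add(-162, X), -1)
Add(Mul(14558, Pow(Function('E')(-189), -1)), Mul(-17312, Pow(-8973, -1))) = Add(Mul(14558, Pow(Pow(Add(-162, -189), -1), -1)), Mul(-17312, Pow(-8973, -1))) = Add(Mul(14558, Pow(Pow(-351, -1), -1)), Mul(-17312, Rational(-1, 8973))) = Add(Mul(14558, Pow(Rational(-1, 351), -1)), Rational(17312, 8973)) = Add(Mul(14558, -351), Rational(17312, 8973)) = Add(-5109858, Rational(17312, 8973)) = Rational(-45850738522, 8973)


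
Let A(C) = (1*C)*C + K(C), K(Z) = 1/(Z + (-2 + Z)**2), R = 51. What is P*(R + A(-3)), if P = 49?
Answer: 64729/22 ≈ 2942.2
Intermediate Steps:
A(C) = C**2 + 1/(C + (-2 + C)**2) (A(C) = (1*C)*C + 1/(C + (-2 + C)**2) = C*C + 1/(C + (-2 + C)**2) = C**2 + 1/(C + (-2 + C)**2))
P*(R + A(-3)) = 49*(51 + (1 + (-3)**2*(-3 + (-2 - 3)**2))/(-3 + (-2 - 3)**2)) = 49*(51 + (1 + 9*(-3 + (-5)**2))/(-3 + (-5)**2)) = 49*(51 + (1 + 9*(-3 + 25))/(-3 + 25)) = 49*(51 + (1 + 9*22)/22) = 49*(51 + (1 + 198)/22) = 49*(51 + (1/22)*199) = 49*(51 + 199/22) = 49*(1321/22) = 64729/22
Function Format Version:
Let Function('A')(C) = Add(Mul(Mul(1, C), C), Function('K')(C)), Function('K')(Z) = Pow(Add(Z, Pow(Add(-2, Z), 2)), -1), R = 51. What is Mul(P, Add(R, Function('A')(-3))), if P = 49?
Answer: Rational(64729, 22) ≈ 2942.2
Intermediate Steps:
Function('A')(C) = Add(Pow(C, 2), Pow(Add(C, Pow(Add(-2, C), 2)), -1)) (Function('A')(C) = Add(Mul(Mul(1, C), C), Pow(Add(C, Pow(Add(-2, C), 2)), -1)) = Add(Mul(C, C), Pow(Add(C, Pow(Add(-2, C), 2)), -1)) = Add(Pow(C, 2), Pow(Add(C, Pow(Add(-2, C), 2)), -1)))
Mul(P, Add(R, Function('A')(-3))) = Mul(49, Add(51, Mul(Pow(Add(-3, Pow(Add(-2, -3), 2)), -1), Add(1, Mul(Pow(-3, 2), Add(-3, Pow(Add(-2, -3), 2))))))) = Mul(49, Add(51, Mul(Pow(Add(-3, Pow(-5, 2)), -1), Add(1, Mul(9, Add(-3, Pow(-5, 2))))))) = Mul(49, Add(51, Mul(Pow(Add(-3, 25), -1), Add(1, Mul(9, Add(-3, 25)))))) = Mul(49, Add(51, Mul(Pow(22, -1), Add(1, Mul(9, 22))))) = Mul(49, Add(51, Mul(Rational(1, 22), Add(1, 198)))) = Mul(49, Add(51, Mul(Rational(1, 22), 199))) = Mul(49, Add(51, Rational(199, 22))) = Mul(49, Rational(1321, 22)) = Rational(64729, 22)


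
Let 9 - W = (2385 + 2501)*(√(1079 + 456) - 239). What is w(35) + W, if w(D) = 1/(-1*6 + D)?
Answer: 33865128/29 - 4886*√1535 ≈ 9.7633e+5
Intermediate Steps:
w(D) = 1/(-6 + D)
W = 1167763 - 4886*√1535 (W = 9 - (2385 + 2501)*(√(1079 + 456) - 239) = 9 - 4886*(√1535 - 239) = 9 - 4886*(-239 + √1535) = 9 - (-1167754 + 4886*√1535) = 9 + (1167754 - 4886*√1535) = 1167763 - 4886*√1535 ≈ 9.7633e+5)
w(35) + W = 1/(-6 + 35) + (1167763 - 4886*√1535) = 1/29 + (1167763 - 4886*√1535) = 33865128/29 - 4886*√1535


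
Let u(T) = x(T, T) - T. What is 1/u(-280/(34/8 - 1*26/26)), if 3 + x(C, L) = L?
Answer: -1/3 ≈ -0.33333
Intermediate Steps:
x(C, L) = -3 + L
u(T) = -3 (u(T) = (-3 + T) - T = -3)
1/u(-280/(34/8 - 1*26/26)) = 1/(-3) = -1/3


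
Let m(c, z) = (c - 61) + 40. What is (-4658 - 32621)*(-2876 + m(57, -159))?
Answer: 105872360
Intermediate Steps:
m(c, z) = -21 + c (m(c, z) = (-61 + c) + 40 = -21 + c)
(-4658 - 32621)*(-2876 + m(57, -159)) = (-4658 - 32621)*(-2876 + (-21 + 57)) = -37279*(-2876 + 36) = -37279*(-2840) = 105872360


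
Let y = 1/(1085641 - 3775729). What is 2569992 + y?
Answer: 6913504639295/2690088 ≈ 2.5700e+6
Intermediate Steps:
y = -1/2690088 (y = 1/(-2690088) = -1/2690088 ≈ -3.7174e-7)
2569992 + y = 2569992 - 1/2690088 = 6913504639295/2690088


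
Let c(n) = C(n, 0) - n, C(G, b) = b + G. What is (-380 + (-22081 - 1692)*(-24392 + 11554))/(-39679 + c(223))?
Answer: -305197394/39679 ≈ -7691.7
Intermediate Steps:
C(G, b) = G + b
c(n) = 0 (c(n) = (n + 0) - n = n - n = 0)
(-380 + (-22081 - 1692)*(-24392 + 11554))/(-39679 + c(223)) = (-380 + (-22081 - 1692)*(-24392 + 11554))/(-39679 + 0) = (-380 - 23773*(-12838))/(-39679) = (-380 + 305197774)*(-1/39679) = 305197394*(-1/39679) = -305197394/39679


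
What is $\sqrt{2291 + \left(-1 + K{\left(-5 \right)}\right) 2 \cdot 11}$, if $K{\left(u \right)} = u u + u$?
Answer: $3 \sqrt{301} \approx 52.048$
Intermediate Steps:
$K{\left(u \right)} = u + u^{2}$ ($K{\left(u \right)} = u^{2} + u = u + u^{2}$)
$\sqrt{2291 + \left(-1 + K{\left(-5 \right)}\right) 2 \cdot 11} = \sqrt{2291 + \left(-1 - 5 \left(1 - 5\right)\right) 2 \cdot 11} = \sqrt{2291 + \left(-1 - -20\right) 2 \cdot 11} = \sqrt{2291 + \left(-1 + 20\right) 2 \cdot 11} = \sqrt{2291 + 19 \cdot 2 \cdot 11} = \sqrt{2291 + 38 \cdot 11} = \sqrt{2291 + 418} = \sqrt{2709} = 3 \sqrt{301}$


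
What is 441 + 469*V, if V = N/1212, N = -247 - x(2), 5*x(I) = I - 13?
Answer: 174867/505 ≈ 346.27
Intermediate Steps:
x(I) = -13/5 + I/5 (x(I) = (I - 13)/5 = (-13 + I)/5 = -13/5 + I/5)
N = -1224/5 (N = -247 - (-13/5 + (⅕)*2) = -247 - (-13/5 + ⅖) = -247 - 1*(-11/5) = -247 + 11/5 = -1224/5 ≈ -244.80)
V = -102/505 (V = -1224/5/1212 = -1224/5*1/1212 = -102/505 ≈ -0.20198)
441 + 469*V = 441 + 469*(-102/505) = 441 - 47838/505 = 174867/505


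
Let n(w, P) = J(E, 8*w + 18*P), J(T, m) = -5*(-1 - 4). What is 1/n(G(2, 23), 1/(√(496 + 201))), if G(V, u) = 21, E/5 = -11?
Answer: 1/25 ≈ 0.040000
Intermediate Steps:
E = -55 (E = 5*(-11) = -55)
J(T, m) = 25 (J(T, m) = -5*(-5) = 25)
n(w, P) = 25
1/n(G(2, 23), 1/(√(496 + 201))) = 1/25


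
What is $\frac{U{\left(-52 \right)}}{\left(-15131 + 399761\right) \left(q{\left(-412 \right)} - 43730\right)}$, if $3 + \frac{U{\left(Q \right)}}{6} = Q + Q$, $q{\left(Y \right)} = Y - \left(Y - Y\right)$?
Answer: $\frac{107}{2829722910} \approx 3.7813 \cdot 10^{-8}$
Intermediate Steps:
$q{\left(Y \right)} = Y$ ($q{\left(Y \right)} = Y - 0 = Y + 0 = Y$)
$U{\left(Q \right)} = -18 + 12 Q$ ($U{\left(Q \right)} = -18 + 6 \left(Q + Q\right) = -18 + 6 \cdot 2 Q = -18 + 12 Q$)
$\frac{U{\left(-52 \right)}}{\left(-15131 + 399761\right) \left(q{\left(-412 \right)} - 43730\right)} = \frac{-18 + 12 \left(-52\right)}{\left(-15131 + 399761\right) \left(-412 - 43730\right)} = \frac{-18 - 624}{384630 \left(-44142\right)} = - \frac{642}{-16978337460} = \left(-642\right) \left(- \frac{1}{16978337460}\right) = \frac{107}{2829722910}$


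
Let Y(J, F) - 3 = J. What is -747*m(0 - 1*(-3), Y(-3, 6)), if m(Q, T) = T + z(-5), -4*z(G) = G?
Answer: -3735/4 ≈ -933.75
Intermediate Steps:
z(G) = -G/4
Y(J, F) = 3 + J
m(Q, T) = 5/4 + T (m(Q, T) = T - ¼*(-5) = T + 5/4 = 5/4 + T)
-747*m(0 - 1*(-3), Y(-3, 6)) = -747*(5/4 + (3 - 3)) = -747*(5/4 + 0) = -747*5/4 = -3735/4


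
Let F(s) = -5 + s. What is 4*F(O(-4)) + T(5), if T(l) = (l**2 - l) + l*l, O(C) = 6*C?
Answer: -71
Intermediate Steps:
T(l) = -l + 2*l**2 (T(l) = (l**2 - l) + l**2 = -l + 2*l**2)
4*F(O(-4)) + T(5) = 4*(-5 + 6*(-4)) + 5*(-1 + 2*5) = 4*(-5 - 24) + 5*(-1 + 10) = 4*(-29) + 5*9 = -116 + 45 = -71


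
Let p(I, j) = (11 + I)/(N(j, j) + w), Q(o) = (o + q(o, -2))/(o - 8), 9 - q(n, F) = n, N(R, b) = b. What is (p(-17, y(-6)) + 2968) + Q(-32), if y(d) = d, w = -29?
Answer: 166205/56 ≈ 2967.9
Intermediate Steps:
q(n, F) = 9 - n
Q(o) = 9/(-8 + o) (Q(o) = (o + (9 - o))/(o - 8) = 9/(-8 + o))
p(I, j) = (11 + I)/(-29 + j) (p(I, j) = (11 + I)/(j - 29) = (11 + I)/(-29 + j))
(p(-17, y(-6)) + 2968) + Q(-32) = ((11 - 17)/(-29 - 6) + 2968) + 9/(-8 - 32) = (-6/(-35) + 2968) + 9/(-40) = (-1/35*(-6) + 2968) + 9*(-1/40) = (6/35 + 2968) - 9/40 = 103886/35 - 9/40 = 166205/56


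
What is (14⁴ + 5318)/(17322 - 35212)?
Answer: -21867/8945 ≈ -2.4446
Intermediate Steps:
(14⁴ + 5318)/(17322 - 35212) = (38416 + 5318)/(-17890) = 43734*(-1/17890) = -21867/8945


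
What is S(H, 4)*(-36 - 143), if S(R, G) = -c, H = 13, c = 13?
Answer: 2327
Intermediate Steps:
S(R, G) = -13 (S(R, G) = -1*13 = -13)
S(H, 4)*(-36 - 143) = -13*(-36 - 143) = -13*(-179) = 2327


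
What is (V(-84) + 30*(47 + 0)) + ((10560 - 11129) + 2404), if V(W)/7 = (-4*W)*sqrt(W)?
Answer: 3245 + 4704*I*sqrt(21) ≈ 3245.0 + 21556.0*I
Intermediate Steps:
V(W) = -28*W**(3/2) (V(W) = 7*((-4*W)*sqrt(W)) = 7*(-4*W**(3/2)) = -28*W**(3/2))
(V(-84) + 30*(47 + 0)) + ((10560 - 11129) + 2404) = (-(-4704)*I*sqrt(21) + 30*(47 + 0)) + ((10560 - 11129) + 2404) = (-(-4704)*I*sqrt(21) + 30*47) + (-569 + 2404) = (4704*I*sqrt(21) + 1410) + 1835 = (1410 + 4704*I*sqrt(21)) + 1835 = 3245 + 4704*I*sqrt(21)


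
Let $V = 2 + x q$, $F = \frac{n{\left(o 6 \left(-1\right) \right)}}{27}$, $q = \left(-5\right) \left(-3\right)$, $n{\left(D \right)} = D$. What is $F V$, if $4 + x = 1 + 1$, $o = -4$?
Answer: $- \frac{224}{9} \approx -24.889$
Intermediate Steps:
$x = -2$ ($x = -4 + \left(1 + 1\right) = -4 + 2 = -2$)
$q = 15$
$F = \frac{8}{9}$ ($F = \frac{\left(-4\right) 6 \left(-1\right)}{27} = \left(-24\right) \left(-1\right) \frac{1}{27} = 24 \cdot \frac{1}{27} = \frac{8}{9} \approx 0.88889$)
$V = -28$ ($V = 2 - 30 = -28$)
$F V = \frac{8}{9} \left(-28\right) = - \frac{224}{9}$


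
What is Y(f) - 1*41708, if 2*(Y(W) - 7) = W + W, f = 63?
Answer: -41638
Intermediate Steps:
Y(W) = 7 + W (Y(W) = 7 + (W + W)/2 = 7 + (2*W)/2 = 7 + W)
Y(f) - 1*41708 = (7 + 63) - 1*41708 = 70 - 41708 = -41638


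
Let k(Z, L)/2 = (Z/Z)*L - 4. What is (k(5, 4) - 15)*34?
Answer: -510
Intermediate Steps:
k(Z, L) = -8 + 2*L (k(Z, L) = 2*((Z/Z)*L - 4) = 2*(1*L - 4) = 2*(L - 4) = 2*(-4 + L) = -8 + 2*L)
(k(5, 4) - 15)*34 = ((-8 + 2*4) - 15)*34 = ((-8 + 8) - 15)*34 = (0 - 15)*34 = -15*34 = -510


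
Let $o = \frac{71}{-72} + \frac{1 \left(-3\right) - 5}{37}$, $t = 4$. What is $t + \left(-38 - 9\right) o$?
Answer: $\frac{161197}{2664} \approx 60.509$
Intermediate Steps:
$o = - \frac{3203}{2664}$ ($o = 71 \left(- \frac{1}{72}\right) + \left(-3 - 5\right) \frac{1}{37} = - \frac{71}{72} - \frac{8}{37} = - \frac{3203}{2664} \approx -1.2023$)
$t + \left(-38 - 9\right) o = 4 + \left(-38 - 9\right) \left(- \frac{3203}{2664}\right) = 4 - - \frac{150541}{2664} = 4 + \frac{150541}{2664} = \frac{161197}{2664}$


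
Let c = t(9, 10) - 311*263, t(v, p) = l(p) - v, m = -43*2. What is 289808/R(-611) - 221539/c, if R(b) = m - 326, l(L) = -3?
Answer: -5904117343/8425915 ≈ -700.71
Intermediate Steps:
m = -86
R(b) = -412 (R(b) = -86 - 326 = -412)
t(v, p) = -3 - v
c = -81805 (c = (-3 - 1*9) - 311*263 = (-3 - 9) - 81793 = -12 - 81793 = -81805)
289808/R(-611) - 221539/c = 289808/(-412) - 221539/(-81805) = 289808*(-1/412) - 221539*(-1/81805) = -72452/103 + 221539/81805 = -5904117343/8425915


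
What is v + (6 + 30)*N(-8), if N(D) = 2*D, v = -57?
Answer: -633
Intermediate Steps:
v + (6 + 30)*N(-8) = -57 + (6 + 30)*(2*(-8)) = -57 + 36*(-16) = -57 - 576 = -633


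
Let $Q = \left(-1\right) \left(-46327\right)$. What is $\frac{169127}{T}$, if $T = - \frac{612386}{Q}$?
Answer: $- \frac{7835146529}{612386} \approx -12794.0$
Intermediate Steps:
$Q = 46327$
$T = - \frac{612386}{46327} \approx -13.219$
$\frac{169127}{T} = \frac{169127}{- \frac{612386}{46327}} = 169127 \left(- \frac{46327}{612386}\right) = - \frac{7835146529}{612386}$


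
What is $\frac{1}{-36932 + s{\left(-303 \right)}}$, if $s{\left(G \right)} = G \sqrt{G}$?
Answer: $\frac{i}{- 36932 i + 303 \sqrt{303}} \approx -2.6536 \cdot 10^{-5} + 3.7896 \cdot 10^{-6} i$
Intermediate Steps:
$s{\left(G \right)} = G^{\frac{3}{2}}$
$\frac{1}{-36932 + s{\left(-303 \right)}} = \frac{1}{-36932 + \left(-303\right)^{\frac{3}{2}}} = \frac{1}{-36932 - 303 i \sqrt{303}}$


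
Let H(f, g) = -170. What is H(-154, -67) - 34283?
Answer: -34453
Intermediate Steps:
H(-154, -67) - 34283 = -170 - 34283 = -34453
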